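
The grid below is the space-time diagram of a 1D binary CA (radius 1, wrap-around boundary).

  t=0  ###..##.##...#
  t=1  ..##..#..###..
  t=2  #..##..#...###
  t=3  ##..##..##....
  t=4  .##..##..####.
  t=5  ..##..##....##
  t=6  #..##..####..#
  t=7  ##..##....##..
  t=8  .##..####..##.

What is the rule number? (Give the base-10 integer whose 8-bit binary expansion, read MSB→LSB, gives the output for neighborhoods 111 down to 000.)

  [7] ### => .  t=0,i=0
  [6] ##. => #  t=0,i=2
  [5] #.# => .  t=0,i=7
  [4] #.. => #  t=0,i=3
  [3] .## => .  t=0,i=5
  [2] .#. => .  t=1,i=6
  [1] ..# => .  t=0,i=4
  [0] ... => #  t=0,i=11
  bits 01010001 = 81

81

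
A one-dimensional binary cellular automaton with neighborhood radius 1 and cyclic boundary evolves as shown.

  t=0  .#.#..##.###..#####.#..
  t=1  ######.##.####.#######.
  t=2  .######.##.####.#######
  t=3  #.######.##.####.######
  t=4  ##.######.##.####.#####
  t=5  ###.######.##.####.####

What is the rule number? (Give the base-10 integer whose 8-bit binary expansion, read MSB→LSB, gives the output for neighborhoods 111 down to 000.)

246

  ###|#  b7=1 t=0,i=10
  ##.|#  b6=1 t=0,i=7
  #.#|#  b5=1 t=0,i=2
  #..|#  b4=1 t=0,i=4
  .##|.  b3=0 t=0,i=6
  .#.|#  b2=1 t=0,i=1
  ..#|#  b1=1 t=0,i=0
  ...|.  b0=0 t=0,i=22
  bits 11110110 = 246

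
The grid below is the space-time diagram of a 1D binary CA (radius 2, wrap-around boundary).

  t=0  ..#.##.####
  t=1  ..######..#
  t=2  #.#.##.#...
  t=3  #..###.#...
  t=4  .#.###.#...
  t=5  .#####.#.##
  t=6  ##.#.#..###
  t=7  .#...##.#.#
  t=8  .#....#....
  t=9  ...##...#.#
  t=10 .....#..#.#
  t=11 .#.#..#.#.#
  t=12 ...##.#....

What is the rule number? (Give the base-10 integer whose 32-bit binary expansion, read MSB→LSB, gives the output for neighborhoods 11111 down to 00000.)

  [31] ##### => #  t=1,i=4
  [30] ####. => .  t=0,i=9
  [29] ###.# => #  t=3,i=5
  [28] ###.. => #  t=0,i=10
  [27] ##.## => #  t=0,i=6
  [26] ##.#. => .  t=2,i=6
  [25] ##..# => .  t=0,i=0
  [24] ##... => #  t=9,i=5
  [23] #.### => #  t=0,i=7
  [22] #.##. => #  t=0,i=4
  [21] #.#.# => .  t=2,i=2
  [20] #.#.. => #  t=2,i=7
  [19] #..## => .  t=1,i=1
  [18] #..#. => .  t=0,i=1
  [17] #...# => .  t=2,i=9
  [16] #.... => #  t=4,i=9
  [15] .#### => .  t=0,i=8
  [14] .###. => #  t=3,i=4
  [13] .##.# => #  t=0,i=5
  [12] .##.. => .  t=9,i=4
  [11] .#.## => #  t=0,i=3
  [10] .#.#. => .  t=2,i=1
  [9] .#..# => #  t=1,i=0
  [8] .#... => .  t=2,i=8
  [7] ..### => #  t=1,i=2
  [6] ..##. => .  t=7,i=5
  [5] ..#.# => #  t=0,i=2
  [4] ..#.. => .  t=1,i=10
  [3] ...## => .  t=7,i=4
  [2] ...#. => .  t=2,i=10
  [1] ....# => #  t=4,i=10
  [0] ..... => .  t=8,i=9
  bits 10111001110100010110101010100010 = 3117509282

3117509282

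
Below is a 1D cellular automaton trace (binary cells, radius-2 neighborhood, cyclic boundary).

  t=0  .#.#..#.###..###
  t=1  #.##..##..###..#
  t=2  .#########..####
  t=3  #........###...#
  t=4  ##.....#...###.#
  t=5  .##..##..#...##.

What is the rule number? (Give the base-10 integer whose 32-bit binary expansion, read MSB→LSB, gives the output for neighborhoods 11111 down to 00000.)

  nb #####: next=.  (t=2,i=3, bit31=0)
  nb ####.: next=.  (t=2,i=8, bit30=0)
  nb ###.#: next=#  (t=0,i=15, bit29=1)
  nb ###..: next=#  (t=0,i=10, bit28=1)
  nb ##.##: next=#  (t=1,i=1, bit27=1)
  nb ##.#.: next=#  (t=0,i=0, bit26=1)
  nb ##..#: next=#  (t=0,i=11, bit25=1)
  nb ##...: next=#  (t=3,i=1, bit24=1)
  nb #.###: next=.  (t=0,i=8, bit23=0)
  nb #.##.: next=#  (t=1,i=2, bit22=1)
  nb #.#.#: next=.  (t=0,i=1, bit21=0)
  nb #.#..: next=#  (t=0,i=3, bit20=1)
  nb #..##: next=#  (t=0,i=12, bit19=1)
  nb #..#.: next=.  (t=0,i=5, bit18=0)
  nb #...#: next=#  (t=3,i=13, bit17=1)
  nb #....: next=.  (t=3,i=2, bit16=0)
  nb .####: next=.  (t=2,i=2, bit15=0)
  nb .###.: next=.  (t=0,i=9, bit14=0)
  nb .##.#: next=.  (t=1,i=0, bit13=0)
  nb .##..: next=#  (t=1,i=3, bit12=1)
  nb .#.##: next=#  (t=0,i=7, bit11=1)
  nb .#.#.: next=#  (t=0,i=2, bit10=1)
  nb .#..#: next=.  (t=0,i=4, bit9=0)
  nb .#...: next=.  (t=4,i=8, bit8=0)
  nb ..###: next=.  (t=0,i=13, bit7=0)
  nb ..##.: next=#  (t=1,i=6, bit6=1)
  nb ..#.#: next=#  (t=0,i=6, bit5=1)
  nb ..#..: next=.  (t=4,i=7, bit4=0)
  nb ...##: next=.  (t=3,i=8, bit3=0)
  nb ...#.: next=#  (t=4,i=6, bit2=1)
  nb ....#: next=#  (t=3,i=7, bit1=1)
  nb .....: next=.  (t=3,i=3, bit0=0)
  bits 00111111010110100001110001100110 = 1062870118

1062870118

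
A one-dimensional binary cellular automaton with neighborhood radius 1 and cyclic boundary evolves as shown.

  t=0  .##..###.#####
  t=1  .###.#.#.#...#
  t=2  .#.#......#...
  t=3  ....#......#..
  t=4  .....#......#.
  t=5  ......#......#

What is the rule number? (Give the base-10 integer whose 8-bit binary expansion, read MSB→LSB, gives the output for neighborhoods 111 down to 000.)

  nb ###: next=.  (t=0,i=6, bit7=0)
  nb ##.: next=#  (t=0,i=2, bit6=1)
  nb #.#: next=.  (t=0,i=0, bit5=0)
  nb #..: next=#  (t=0,i=3, bit4=1)
  nb .##: next=#  (t=0,i=1, bit3=1)
  nb .#.: next=.  (t=1,i=5, bit2=0)
  nb ..#: next=.  (t=0,i=4, bit1=0)
  nb ...: next=.  (t=1,i=11, bit0=0)
  bits 01011000 = 88

88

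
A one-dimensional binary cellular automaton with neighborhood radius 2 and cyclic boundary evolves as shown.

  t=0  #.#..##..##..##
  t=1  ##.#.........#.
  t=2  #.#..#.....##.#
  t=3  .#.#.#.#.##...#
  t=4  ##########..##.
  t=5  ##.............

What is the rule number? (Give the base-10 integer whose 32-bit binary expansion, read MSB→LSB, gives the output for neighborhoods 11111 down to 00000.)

618892958

  nb #####: next=.  (t=4,i=2, bit31=0)
  nb ####.: next=.  (t=4,i=8, bit30=0)
  nb ###.#: next=#  (t=0,i=0, bit29=1)
  nb ###..: next=.  (t=4,i=9, bit28=0)
  nb ##.##: next=.  (t=2,i=13, bit27=0)
  nb ##.#.: next=#  (t=0,i=1, bit26=1)
  nb ##..#: next=.  (t=0,i=7, bit25=0)
  nb ##...: next=.  (t=3,i=11, bit24=0)
  nb #.###: next=#  (t=4,i=0, bit23=1)
  nb #.##.: next=#  (t=1,i=0, bit22=1)
  nb #.#.#: next=#  (t=3,i=1, bit21=1)
  nb #.#..: next=.  (t=0,i=2, bit20=0)
  nb #..##: next=.  (t=0,i=4, bit19=0)
  nb #..#.: next=.  (t=2,i=4, bit18=0)
  nb #...#: next=#  (t=3,i=12, bit17=1)
  nb #....: next=#  (t=1,i=5, bit16=1)
  nb .####: next=#  (t=4,i=1, bit15=1)
  nb .###.: next=.  (t=0,i=14, bit14=0)
  nb .##.#: next=.  (t=1,i=1, bit13=0)
  nb .##..: next=.  (t=0,i=6, bit12=0)
  nb .#.##: next=#  (t=1,i=14, bit11=1)
  nb .#.#.: next=#  (t=3,i=0, bit10=1)
  nb .#..#: next=#  (t=0,i=3, bit9=1)
  nb .#...: next=.  (t=1,i=4, bit8=0)
  nb ..###: next=#  (t=0,i=13, bit7=1)
  nb ..##.: next=.  (t=0,i=5, bit6=0)
  nb ..#.#: next=.  (t=1,i=13, bit5=0)
  nb ..#..: next=#  (t=2,i=5, bit4=1)
  nb ...##: next=#  (t=2,i=10, bit3=1)
  nb ...#.: next=#  (t=1,i=12, bit2=1)
  nb ....#: next=#  (t=1,i=11, bit1=1)
  nb .....: next=.  (t=1,i=6, bit0=0)
  bits 00100100111000111000111010011110 = 618892958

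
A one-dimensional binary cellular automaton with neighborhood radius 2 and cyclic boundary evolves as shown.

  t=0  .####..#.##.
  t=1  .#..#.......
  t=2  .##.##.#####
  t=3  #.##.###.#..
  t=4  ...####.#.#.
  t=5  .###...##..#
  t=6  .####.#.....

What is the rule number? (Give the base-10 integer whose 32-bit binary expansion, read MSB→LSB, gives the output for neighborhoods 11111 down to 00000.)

2644534171

  nb #####: next=#  (t=2,i=9, bit31=1)
  nb ####.: next=.  (t=0,i=3, bit30=0)
  nb ###.#: next=.  (t=2,i=11, bit29=0)
  nb ###..: next=#  (t=0,i=4, bit28=1)
  nb ##.##: next=#  (t=2,i=0, bit27=1)
  nb ##.#.: next=#  (t=3,i=8, bit26=1)
  nb ##..#: next=.  (t=0,i=5, bit25=0)
  nb ##...: next=#  (t=5,i=4, bit24=1)
  nb #.###: next=#  (t=2,i=7, bit23=1)
  nb #.##.: next=.  (t=0,i=9, bit22=0)
  nb #.#.#: next=#  (t=4,i=8, bit21=1)
  nb #.#..: next=.  (t=3,i=9, bit20=0)
  nb #..##: next=.  (t=0,i=0, bit19=0)
  nb #..#.: next=.  (t=0,i=6, bit18=0)
  nb #...#: next=.  (t=5,i=5, bit17=0)
  nb #....: next=.  (t=1,i=6, bit16=0)
  nb .####: next=.  (t=0,i=2, bit15=0)
  nb .###.: next=#  (t=3,i=6, bit14=1)
  nb .##.#: next=#  (t=2,i=2, bit13=1)
  nb .##..: next=.  (t=0,i=10, bit12=0)
  nb .#.##: next=.  (t=0,i=8, bit11=0)
  nb .#.#.: next=.  (t=4,i=9, bit10=0)
  nb .#..#: next=#  (t=1,i=2, bit9=1)
  nb .#...: next=#  (t=1,i=5, bit8=1)
  nb ..###: next=#  (t=0,i=1, bit7=1)
  nb ..##.: next=.  (t=5,i=7, bit6=0)
  nb ..#.#: next=.  (t=0,i=7, bit5=0)
  nb ..#..: next=#  (t=1,i=1, bit4=1)
  nb ...##: next=#  (t=4,i=2, bit3=1)
  nb ...#.: next=.  (t=1,i=0, bit2=0)
  nb ....#: next=#  (t=1,i=11, bit1=1)
  nb .....: next=#  (t=1,i=7, bit0=1)
  bits 10011101101000000110001110011011 = 2644534171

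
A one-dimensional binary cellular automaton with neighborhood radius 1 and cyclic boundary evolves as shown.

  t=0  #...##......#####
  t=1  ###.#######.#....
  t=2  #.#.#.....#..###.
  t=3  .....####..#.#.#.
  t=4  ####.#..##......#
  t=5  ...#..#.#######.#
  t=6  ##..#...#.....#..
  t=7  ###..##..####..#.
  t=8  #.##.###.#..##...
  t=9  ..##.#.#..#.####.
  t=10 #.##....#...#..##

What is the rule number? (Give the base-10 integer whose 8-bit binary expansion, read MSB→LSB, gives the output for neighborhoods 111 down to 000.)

89

  ###|.  b7=0 t=0,i=13
  ##.|#  b6=1 t=0,i=0
  #.#|.  b5=0 t=1,i=3
  #..|#  b4=1 t=0,i=1
  .##|#  b3=1 t=0,i=4
  .#.|.  b2=0 t=1,i=12
  ..#|.  b1=0 t=0,i=3
  ...|#  b0=1 t=0,i=2
  bits 01011001 = 89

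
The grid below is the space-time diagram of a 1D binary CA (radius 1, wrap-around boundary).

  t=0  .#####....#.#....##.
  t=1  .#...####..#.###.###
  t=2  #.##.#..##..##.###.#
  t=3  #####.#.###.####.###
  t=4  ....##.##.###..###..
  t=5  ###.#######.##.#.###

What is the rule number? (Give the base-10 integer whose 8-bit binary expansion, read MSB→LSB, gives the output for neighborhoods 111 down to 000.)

121

  ###|.  b7=0 t=0,i=2
  ##.|#  b6=1 t=0,i=5
  #.#|#  b5=1 t=0,i=11
  #..|#  b4=1 t=0,i=6
  .##|#  b3=1 t=0,i=1
  .#.|.  b2=0 t=0,i=10
  ..#|.  b1=0 t=0,i=0
  ...|#  b0=1 t=0,i=7
  bits 01111001 = 121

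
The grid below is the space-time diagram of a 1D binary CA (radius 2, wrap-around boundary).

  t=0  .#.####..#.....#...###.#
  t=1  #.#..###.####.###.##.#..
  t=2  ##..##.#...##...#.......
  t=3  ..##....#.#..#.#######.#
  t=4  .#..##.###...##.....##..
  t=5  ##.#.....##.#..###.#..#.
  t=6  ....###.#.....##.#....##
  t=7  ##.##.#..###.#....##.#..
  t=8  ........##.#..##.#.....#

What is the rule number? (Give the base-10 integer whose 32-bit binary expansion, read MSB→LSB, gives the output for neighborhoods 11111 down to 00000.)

  nb #####: next=.  (t=3,i=17, bit31=0)
  nb ####.: next=#  (t=0,i=5, bit30=1)
  nb ###.#: next=#  (t=0,i=21, bit29=1)
  nb ###..: next=#  (t=0,i=6, bit28=1)
  nb ##.##: next=.  (t=1,i=8, bit27=0)
  nb ##.#.: next=.  (t=0,i=22, bit26=0)
  nb ##..#: next=#  (t=0,i=7, bit25=1)
  nb ##...: next=#  (t=2,i=13, bit24=1)
  nb #.###: next=.  (t=0,i=3, bit23=0)
  nb #.##.: next=.  (t=1,i=18, bit22=0)
  nb #.#.#: next=.  (t=0,i=1, bit21=0)
  nb #.#..: next=.  (t=1,i=2, bit20=0)
  nb #..##: next=#  (t=1,i=4, bit19=1)
  nb #..#.: next=.  (t=0,i=8, bit18=0)
  nb #...#: next=.  (t=0,i=17, bit17=0)
  nb #....: next=#  (t=0,i=11, bit16=1)
  nb .####: next=.  (t=0,i=4, bit15=0)
  nb .###.: next=.  (t=0,i=20, bit14=0)
  nb .##.#: next=.  (t=1,i=19, bit13=0)
  nb .##..: next=.  (t=2,i=1, bit12=0)
  nb .#.##: next=#  (t=0,i=2, bit11=1)
  nb .#.#.: next=#  (t=0,i=0, bit10=1)
  nb .#..#: next=.  (t=1,i=3, bit9=0)
  nb .#...: next=#  (t=0,i=10, bit8=1)
  nb ..###: next=#  (t=0,i=19, bit7=1)
  nb ..##.: next=.  (t=2,i=0, bit6=0)
  nb ..#.#: next=#  (t=1,i=0, bit5=1)
  nb ..#..: next=#  (t=0,i=9, bit4=1)
  nb ...##: next=#  (t=0,i=18, bit3=1)
  nb ...#.: next=#  (t=0,i=14, bit2=1)
  nb ....#: next=.  (t=0,i=13, bit1=0)
  nb .....: next=#  (t=0,i=12, bit0=1)
  bits 01110011000010010000110110111101 = 1929973181

1929973181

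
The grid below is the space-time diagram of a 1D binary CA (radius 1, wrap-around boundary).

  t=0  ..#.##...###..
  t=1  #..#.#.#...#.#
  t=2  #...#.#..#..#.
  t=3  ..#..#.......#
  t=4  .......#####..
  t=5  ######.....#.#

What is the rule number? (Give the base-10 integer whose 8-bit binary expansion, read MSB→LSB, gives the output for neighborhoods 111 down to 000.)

97

  [7] ### => .  t=0,i=10
  [6] ##. => #  t=0,i=5
  [5] #.# => #  t=0,i=3
  [4] #.. => .  t=0,i=6
  [3] .## => .  t=0,i=4
  [2] .#. => .  t=0,i=2
  [1] ..# => .  t=0,i=1
  [0] ... => #  t=0,i=0
  bits 01100001 = 97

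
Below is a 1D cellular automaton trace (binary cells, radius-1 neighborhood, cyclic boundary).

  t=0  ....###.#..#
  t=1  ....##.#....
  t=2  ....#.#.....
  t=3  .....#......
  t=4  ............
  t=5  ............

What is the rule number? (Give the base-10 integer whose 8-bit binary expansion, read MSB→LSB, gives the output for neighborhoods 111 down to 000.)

168

  ### -> #   bit 7 = 1  t=0,i=5
  ##. -> .   bit 6 = 0  t=0,i=6
  #.# -> #   bit 5 = 1  t=0,i=7
  #.. -> .   bit 4 = 0  t=0,i=0
  .## -> #   bit 3 = 1  t=0,i=4
  .#. -> .   bit 2 = 0  t=0,i=8
  ..# -> .   bit 1 = 0  t=0,i=3
  ... -> .   bit 0 = 0  t=0,i=1
  bits 10101000 = 168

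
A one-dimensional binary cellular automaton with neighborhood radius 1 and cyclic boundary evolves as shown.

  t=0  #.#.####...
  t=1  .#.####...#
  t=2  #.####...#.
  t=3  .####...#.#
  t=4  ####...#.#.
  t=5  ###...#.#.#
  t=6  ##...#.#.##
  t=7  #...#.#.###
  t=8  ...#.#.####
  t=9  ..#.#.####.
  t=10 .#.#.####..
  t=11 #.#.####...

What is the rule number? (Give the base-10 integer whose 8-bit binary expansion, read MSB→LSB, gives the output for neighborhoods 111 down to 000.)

170

  ### -> #   bit 7 = 1  t=0,i=5
  ##. -> .   bit 6 = 0  t=0,i=7
  #.# -> #   bit 5 = 1  t=0,i=1
  #.. -> .   bit 4 = 0  t=0,i=8
  .## -> #   bit 3 = 1  t=0,i=4
  .#. -> .   bit 2 = 0  t=0,i=0
  ..# -> #   bit 1 = 1  t=0,i=10
  ... -> .   bit 0 = 0  t=0,i=9
  bits 10101010 = 170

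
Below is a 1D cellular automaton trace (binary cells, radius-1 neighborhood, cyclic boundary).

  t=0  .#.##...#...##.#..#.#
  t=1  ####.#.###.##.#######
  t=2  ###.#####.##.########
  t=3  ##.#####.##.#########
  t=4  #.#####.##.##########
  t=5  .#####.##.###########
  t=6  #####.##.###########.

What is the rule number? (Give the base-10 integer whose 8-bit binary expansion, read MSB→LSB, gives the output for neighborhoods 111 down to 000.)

  nb ###: next=#  (t=1,i=0, bit7=1)
  nb ##.: next=.  (t=0,i=4, bit6=0)
  nb #.#: next=#  (t=0,i=0, bit5=1)
  nb #..: next=#  (t=0,i=5, bit4=1)
  nb .##: next=#  (t=0,i=3, bit3=1)
  nb .#.: next=#  (t=0,i=1, bit2=1)
  nb ..#: next=#  (t=0,i=7, bit1=1)
  nb ...: next=.  (t=0,i=6, bit0=0)
  bits 10111110 = 190

190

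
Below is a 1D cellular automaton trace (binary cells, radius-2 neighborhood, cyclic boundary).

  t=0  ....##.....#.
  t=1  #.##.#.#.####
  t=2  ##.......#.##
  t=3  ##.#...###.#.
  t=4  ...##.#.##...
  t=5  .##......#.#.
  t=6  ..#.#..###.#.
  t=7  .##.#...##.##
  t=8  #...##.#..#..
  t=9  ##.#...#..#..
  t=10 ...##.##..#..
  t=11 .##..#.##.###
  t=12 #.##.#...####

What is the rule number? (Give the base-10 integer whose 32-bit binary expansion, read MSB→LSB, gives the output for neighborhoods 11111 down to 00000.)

4203827518

  [31] ##### => #  t=1,i=11
  [30] ####. => #  t=1,i=12
  [29] ###.# => #  t=1,i=0
  [28] ###.. => #  t=2,i=1
  [27] ##.## => #  t=1,i=1
  [26] ##.#. => .  t=1,i=4
  [25] ##..# => #  t=10,i=8
  [24] ##... => .  t=0,i=6
  [23] #.### => #  t=1,i=9
  [22] #.##. => .  t=1,i=2
  [21] #.#.# => .  t=1,i=5
  [20] #.#.. => #  t=3,i=3
  [19] #..## => .  t=5,i=0
  [18] #..#. => .  t=8,i=9
  [17] #...# => .  t=3,i=5
  [16] #.... => #  t=0,i=0
  [15] .#### => .  t=1,i=10
  [14] .###. => #  t=3,i=8
  [13] .##.# => .  t=1,i=3
  [12] .##.. => #  t=0,i=5
  [11] .#.## => .  t=1,i=8
  [10] .#.#. => .  t=1,i=6
  [9] .#..# => .  t=5,i=12
  [8] .#... => #  t=0,i=12
  [7] ..### => .  t=3,i=7
  [6] ..##. => .  t=0,i=4
  [5] ..#.# => #  t=2,i=9
  [4] ..#.. => #  t=0,i=11
  [3] ...## => #  t=0,i=3
  [2] ...#. => #  t=0,i=10
  [1] ....# => #  t=0,i=2
  [0] ..... => .  t=0,i=1
  bits 11111010100100010101000100111110 = 4203827518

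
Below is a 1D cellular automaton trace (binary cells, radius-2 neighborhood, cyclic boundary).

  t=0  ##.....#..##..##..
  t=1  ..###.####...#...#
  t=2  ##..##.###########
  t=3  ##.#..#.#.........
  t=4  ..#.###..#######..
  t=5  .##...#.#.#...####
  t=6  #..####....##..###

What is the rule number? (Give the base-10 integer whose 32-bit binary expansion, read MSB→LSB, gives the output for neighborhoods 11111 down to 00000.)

2098168629

  nb #####: next=.  (t=2,i=9, bit31=0)
  nb ####.: next=#  (t=1,i=8, bit30=1)
  nb ###.#: next=#  (t=1,i=4, bit29=1)
  nb ###..: next=#  (t=1,i=9, bit28=1)
  nb ##.##: next=#  (t=1,i=5, bit27=1)
  nb ##.#.: next=#  (t=3,i=2, bit26=1)
  nb ##..#: next=.  (t=0,i=12, bit25=0)
  nb ##...: next=#  (t=0,i=2, bit24=1)
  nb #.###: next=.  (t=1,i=6, bit23=0)
  nb #.##.: next=.  (t=5,i=1, bit22=0)
  nb #.#.#: next=.  (t=5,i=8, bit21=0)
  nb #.#..: next=.  (t=3,i=3, bit20=0)
  nb #..##: next=#  (t=0,i=9, bit19=1)
  nb #..#.: next=#  (t=3,i=5, bit18=1)
  nb #...#: next=#  (t=1,i=11, bit17=1)
  nb #....: next=#  (t=0,i=3, bit16=1)
  nb .####: next=#  (t=1,i=7, bit15=1)
  nb .###.: next=.  (t=1,i=3, bit14=0)
  nb .##.#: next=.  (t=2,i=5, bit13=0)
  nb .##..: next=.  (t=0,i=1, bit12=0)
  nb .#.##: next=.  (t=4,i=3, bit11=0)
  nb .#.#.: next=.  (t=3,i=7, bit10=0)
  nb .#..#: next=#  (t=0,i=8, bit9=1)
  nb .#...: next=#  (t=1,i=14, bit8=1)
  nb ..###: next=.  (t=1,i=2, bit7=0)
  nb ..##.: next=.  (t=0,i=0, bit6=0)
  nb ..#.#: next=#  (t=3,i=6, bit5=1)
  nb ..#..: next=#  (t=0,i=7, bit4=1)
  nb ...##: next=.  (t=3,i=17, bit3=0)
  nb ...#.: next=#  (t=0,i=6, bit2=1)
  nb ....#: next=.  (t=0,i=5, bit1=0)
  nb .....: next=#  (t=0,i=4, bit0=1)
  bits 01111101000011111000001100110101 = 2098168629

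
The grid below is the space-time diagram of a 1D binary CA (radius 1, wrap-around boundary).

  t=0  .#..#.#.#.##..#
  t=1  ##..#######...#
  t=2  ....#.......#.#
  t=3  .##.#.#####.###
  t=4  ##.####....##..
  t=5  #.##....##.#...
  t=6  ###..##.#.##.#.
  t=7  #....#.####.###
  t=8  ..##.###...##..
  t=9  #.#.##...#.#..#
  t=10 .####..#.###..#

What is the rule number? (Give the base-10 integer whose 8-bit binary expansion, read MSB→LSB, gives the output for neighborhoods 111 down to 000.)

  ###|.  b7=0 t=1,i=0
  ##.|.  b6=0 t=0,i=11
  #.#|#  b5=1 t=0,i=0
  #..|.  b4=0 t=0,i=2
  .##|#  b3=1 t=0,i=10
  .#.|#  b2=1 t=0,i=1
  ..#|.  b1=0 t=0,i=3
  ...|#  b0=1 t=1,i=12
  bits 00101101 = 45

45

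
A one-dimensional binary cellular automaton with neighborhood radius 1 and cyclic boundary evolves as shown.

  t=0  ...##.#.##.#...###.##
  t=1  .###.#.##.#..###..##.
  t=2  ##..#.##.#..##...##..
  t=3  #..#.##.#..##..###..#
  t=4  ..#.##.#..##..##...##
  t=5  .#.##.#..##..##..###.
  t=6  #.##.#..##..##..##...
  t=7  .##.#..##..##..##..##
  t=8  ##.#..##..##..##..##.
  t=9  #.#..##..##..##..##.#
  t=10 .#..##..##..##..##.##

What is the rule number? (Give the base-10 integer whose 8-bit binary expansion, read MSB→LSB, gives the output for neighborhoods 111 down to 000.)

  nb ###: next=.  (t=0,i=16, bit7=0)
  nb ##.: next=.  (t=0,i=4, bit6=0)
  nb #.#: next=#  (t=0,i=5, bit5=1)
  nb #..: next=.  (t=0,i=0, bit4=0)
  nb .##: next=#  (t=0,i=3, bit3=1)
  nb .#.: next=.  (t=0,i=6, bit2=0)
  nb ..#: next=#  (t=0,i=2, bit1=1)
  nb ...: next=#  (t=0,i=1, bit0=1)
  bits 00101011 = 43

43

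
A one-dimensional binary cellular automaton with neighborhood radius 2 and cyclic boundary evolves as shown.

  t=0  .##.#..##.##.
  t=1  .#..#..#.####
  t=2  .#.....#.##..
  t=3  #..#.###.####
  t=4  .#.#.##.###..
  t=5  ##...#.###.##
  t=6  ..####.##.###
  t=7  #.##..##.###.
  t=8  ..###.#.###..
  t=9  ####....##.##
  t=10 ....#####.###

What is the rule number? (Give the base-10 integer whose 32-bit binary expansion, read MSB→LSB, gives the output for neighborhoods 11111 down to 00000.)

  #####|.  b31=0 t=3,i=11
  ####.|.  b30=0 t=1,i=11
  ###.#|.  b29=0 t=1,i=12
  ###..|.  b28=0 t=3,i=0
  ##.##|#  b27=1 t=0,i=9
  ##.#.|.  b26=0 t=0,i=3
  ##..#|#  b25=1 t=0,i=12
  ##...|#  b24=1 t=2,i=11
  #.###|#  b23=1 t=1,i=9
  #.##.|#  b22=1 t=0,i=10
  #.#.#|.  b21=0 t=4,i=3
  #.#..|#  b20=1 t=0,i=4
  #..##|.  b19=0 t=0,i=0
  #..#.|.  b18=0 t=1,i=3
  #...#|#  b17=1 t=2,i=12
  #....|#  b16=1 t=2,i=3
  .####|#  b15=1 t=1,i=10
  .###.|#  b14=1 t=3,i=6
  .##.#|.  b13=0 t=0,i=2
  .##..|#  b12=1 t=0,i=11
  .#.##|.  b11=0 t=1,i=8
  .#.#.|.  b10=0 t=4,i=2
  .#..#|.  b9=0 t=0,i=5
  .#...|.  b8=0 t=2,i=2
  ..###|#  b7=1 t=6,i=2
  ..##.|#  b6=1 t=0,i=1
  ..#.#|#  b5=1 t=1,i=7
  ..#..|.  b4=0 t=1,i=4
  ...##|#  b3=1 t=8,i=1
  ...#.|#  b2=1 t=2,i=0
  ....#|#  b1=1 t=2,i=5
  .....|.  b0=0 t=2,i=4
  bits 00001011110100111101000011101110 = 198430958

198430958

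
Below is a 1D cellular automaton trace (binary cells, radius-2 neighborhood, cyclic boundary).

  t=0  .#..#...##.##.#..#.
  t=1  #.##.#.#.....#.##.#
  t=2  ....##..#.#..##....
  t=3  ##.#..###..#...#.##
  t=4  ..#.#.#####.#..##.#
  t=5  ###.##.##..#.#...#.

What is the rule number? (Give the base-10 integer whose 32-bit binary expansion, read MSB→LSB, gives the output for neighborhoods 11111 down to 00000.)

  #####|#  b31=1 t=4,i=8
  ####.|.  b30=0 t=3,i=0
  ###.#|.  b29=0 t=3,i=1
  ###..|#  b28=1 t=3,i=8
  ##.##|.  b27=0 t=0,i=10
  ##.#.|#  b26=1 t=0,i=13
  ##..#|#  b25=1 t=2,i=6
  ##...|#  b24=1 t=2,i=15
  #.###|.  b23=0 t=3,i=17
  #.##.|.  b22=0 t=0,i=11
  #.#.#|#  b21=1 t=1,i=5
  #.#..|.  b20=0 t=0,i=14
  #..##|.  b19=0 t=2,i=12
  #..#.|#  b18=1 t=0,i=0
  #...#|.  b17=0 t=0,i=6
  #....|.  b16=0 t=1,i=9
  .####|#  b15=1 t=3,i=18
  .###.|#  b14=1 t=3,i=7
  .##.#|.  b13=0 t=0,i=9
  .##..|.  b12=0 t=2,i=5
  .#.##|#  b11=1 t=1,i=14
  .#.#.|.  b10=0 t=1,i=6
  .#..#|#  b9=1 t=0,i=2
  .#...|#  b8=1 t=0,i=5
  ..###|#  b7=1 t=3,i=6
  ..##.|.  b6=0 t=0,i=8
  ..#.#|#  b5=1 t=1,i=13
  ..#..|.  b4=0 t=0,i=1
  ...##|#  b3=1 t=0,i=7
  ...#.|.  b2=0 t=1,i=12
  ....#|.  b1=0 t=1,i=11
  .....|#  b0=1 t=1,i=10
  bits 10010111001001001100101110101001 = 2535771049

2535771049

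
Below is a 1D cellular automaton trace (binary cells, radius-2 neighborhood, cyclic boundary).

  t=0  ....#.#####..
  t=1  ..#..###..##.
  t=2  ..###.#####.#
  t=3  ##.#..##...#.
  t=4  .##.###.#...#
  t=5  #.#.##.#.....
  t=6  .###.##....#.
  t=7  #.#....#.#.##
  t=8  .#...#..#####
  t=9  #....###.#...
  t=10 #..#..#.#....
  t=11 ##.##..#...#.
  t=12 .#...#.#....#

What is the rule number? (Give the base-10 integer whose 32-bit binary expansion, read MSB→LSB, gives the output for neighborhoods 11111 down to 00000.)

396947026

  [31] ##### => .  t=0,i=8
  [30] ####. => .  t=0,i=9
  [29] ###.# => .  t=2,i=4
  [28] ###.. => #  t=0,i=10
  [27] ##.## => .  t=2,i=5
  [26] ##.#. => #  t=2,i=11
  [25] ##..# => #  t=1,i=8
  [24] ##... => #  t=0,i=11
  [23] #.### => #  t=0,i=6
  [22] #.##. => .  t=3,i=0
  [21] #.#.# => #  t=5,i=2
  [20] #.#.. => .  t=2,i=12
  [19] #..## => #  t=1,i=4
  [18] #..#. => .  t=10,i=2
  [17] #...# => .  t=1,i=0
  [16] #.... => .  t=0,i=12
  [15] .#### => #  t=0,i=7
  [14] .###. => #  t=1,i=6
  [13] .##.# => #  t=3,i=1
  [12] .##.. => .  t=1,i=11
  [11] .#.## => #  t=0,i=5
  [10] .#.#. => #  t=5,i=1
  [9] .#..# => #  t=1,i=3
  [8] .#... => .  t=4,i=9
  [7] ..### => .  t=1,i=5
  [6] ..##. => #  t=1,i=10
  [5] ..#.# => .  t=0,i=4
  [4] ..#.. => #  t=1,i=2
  [3] ...## => .  t=9,i=4
  [2] ...#. => .  t=0,i=3
  [1] ....# => #  t=0,i=2
  [0] ..... => .  t=0,i=0
  bits 00010111101010001110111001010010 = 396947026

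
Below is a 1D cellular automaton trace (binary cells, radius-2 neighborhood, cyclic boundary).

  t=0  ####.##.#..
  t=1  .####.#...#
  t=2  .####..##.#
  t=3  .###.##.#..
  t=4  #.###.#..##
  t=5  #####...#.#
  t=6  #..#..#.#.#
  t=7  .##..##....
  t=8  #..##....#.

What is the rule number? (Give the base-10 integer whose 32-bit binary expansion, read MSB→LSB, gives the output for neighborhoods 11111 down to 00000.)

  nb #####: next=.  (t=5,i=1, bit31=0)
  nb ####.: next=#  (t=0,i=2, bit30=1)
  nb ###.#: next=#  (t=0,i=3, bit29=1)
  nb ###..: next=.  (t=2,i=4, bit28=0)
  nb ##.##: next=#  (t=0,i=4, bit27=1)
  nb ##.#.: next=.  (t=0,i=7, bit26=0)
  nb ##..#: next=#  (t=2,i=5, bit25=1)
  nb ##...: next=.  (t=5,i=5, bit24=0)
  nb #.###: next=#  (t=1,i=1, bit23=1)
  nb #.##.: next=.  (t=0,i=5, bit22=0)
  nb #.#.#: next=.  (t=2,i=10, bit21=0)
  nb #.#..: next=.  (t=0,i=8, bit20=0)
  nb #..##: next=#  (t=0,i=10, bit19=1)
  nb #..#.: next=#  (t=6,i=2, bit18=1)
  nb #...#: next=#  (t=1,i=8, bit17=1)
  nb #....: next=.  (t=7,i=8, bit16=0)
  nb .####: next=#  (t=0,i=1, bit15=1)
  nb .###.: next=#  (t=3,i=2, bit14=1)
  nb .##.#: next=#  (t=0,i=6, bit13=1)
  nb .##..: next=.  (t=6,i=0, bit12=0)
  nb .#.##: next=.  (t=1,i=0, bit11=0)
  nb .#.#.: next=.  (t=6,i=7, bit10=0)
  nb .#..#: next=.  (t=0,i=9, bit9=0)
  nb .#...: next=#  (t=1,i=7, bit8=1)
  nb ..###: next=.  (t=0,i=0, bit7=0)
  nb ..##.: next=.  (t=2,i=7, bit6=0)
  nb ..#.#: next=#  (t=1,i=10, bit5=1)
  nb ..#..: next=.  (t=6,i=3, bit4=0)
  nb ...##: next=#  (t=3,i=0, bit3=1)
  nb ...#.: next=.  (t=1,i=9, bit2=0)
  nb ....#: next=.  (t=7,i=10, bit1=0)
  nb .....: next=#  (t=7,i=9, bit0=1)
  bits 01101010100011101110000100101001 = 1787748649

1787748649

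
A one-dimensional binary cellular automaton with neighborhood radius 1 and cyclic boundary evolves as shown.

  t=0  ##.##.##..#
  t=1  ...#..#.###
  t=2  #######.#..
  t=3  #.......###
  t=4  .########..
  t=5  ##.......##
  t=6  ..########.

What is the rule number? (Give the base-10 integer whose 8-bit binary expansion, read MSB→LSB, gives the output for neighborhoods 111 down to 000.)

31

  [7] ### => .  t=0,i=0
  [6] ##. => .  t=0,i=1
  [5] #.# => .  t=0,i=2
  [4] #.. => #  t=0,i=8
  [3] .## => #  t=0,i=3
  [2] .#. => #  t=1,i=3
  [1] ..# => #  t=0,i=9
  [0] ... => #  t=1,i=1
  bits 00011111 = 31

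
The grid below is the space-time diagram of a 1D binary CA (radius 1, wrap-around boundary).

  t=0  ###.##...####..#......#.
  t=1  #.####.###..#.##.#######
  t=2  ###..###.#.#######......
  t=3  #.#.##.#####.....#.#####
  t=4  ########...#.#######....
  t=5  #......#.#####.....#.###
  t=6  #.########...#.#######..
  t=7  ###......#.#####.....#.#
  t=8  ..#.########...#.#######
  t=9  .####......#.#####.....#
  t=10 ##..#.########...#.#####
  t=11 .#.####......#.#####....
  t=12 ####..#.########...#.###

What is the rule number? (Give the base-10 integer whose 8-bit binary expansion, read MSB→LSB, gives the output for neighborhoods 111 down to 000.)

  nb ###: next=.  (t=0,i=1, bit7=0)
  nb ##.: next=#  (t=0,i=2, bit6=1)
  nb #.#: next=#  (t=0,i=3, bit5=1)
  nb #..: next=.  (t=0,i=6, bit4=0)
  nb .##: next=#  (t=0,i=0, bit3=1)
  nb .#.: next=#  (t=0,i=15, bit2=1)
  nb ..#: next=#  (t=0,i=8, bit1=1)
  nb ...: next=#  (t=0,i=7, bit0=1)
  bits 01101111 = 111

111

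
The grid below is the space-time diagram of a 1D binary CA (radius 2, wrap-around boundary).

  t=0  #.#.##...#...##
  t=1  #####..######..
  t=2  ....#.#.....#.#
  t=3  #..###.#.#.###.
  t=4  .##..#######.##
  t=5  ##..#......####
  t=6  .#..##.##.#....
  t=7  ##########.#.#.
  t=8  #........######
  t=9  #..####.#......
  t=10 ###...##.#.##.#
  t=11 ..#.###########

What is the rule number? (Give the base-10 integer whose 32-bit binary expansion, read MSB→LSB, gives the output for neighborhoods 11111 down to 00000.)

1021980541

  #####|.  b31=0 t=1,i=2
  ####.|.  b30=0 t=1,i=3
  ###.#|#  b29=1 t=0,i=0
  ###..|#  b28=1 t=1,i=4
  ##.##|#  b27=1 t=4,i=0
  ##.#.|#  b26=1 t=0,i=1
  ##..#|.  b25=0 t=1,i=5
  ##...|.  b24=0 t=0,i=6
  #.###|#  b23=1 t=3,i=11
  #.##.|#  b22=1 t=0,i=4
  #.#.#|#  b21=1 t=0,i=2
  #.#..|.  b20=0 t=2,i=6
  #..##|#  b19=1 t=1,i=6
  #..#.|.  b18=0 t=5,i=3
  #...#|#  b17=1 t=0,i=7
  #....|.  b16=0 t=2,i=1
  .####|.  b15=0 t=1,i=1
  .###.|.  b14=0 t=0,i=14
  .##.#|#  b13=1 t=4,i=14
  .##..|.  b12=0 t=0,i=5
  .#.##|#  b11=1 t=0,i=3
  .#.#.|#  b10=1 t=2,i=5
  .#..#|#  b9=1 t=3,i=1
  .#...|#  b8=1 t=0,i=10
  ..###|.  b7=0 t=0,i=13
  ..##.|#  b6=1 t=6,i=4
  ..#.#|#  b5=1 t=2,i=4
  ..#..|#  b4=1 t=0,i=9
  ...##|#  b3=1 t=0,i=12
  ...#.|#  b2=1 t=0,i=8
  ....#|.  b1=0 t=2,i=2
  .....|#  b0=1 t=2,i=9
  bits 00111100111010100010111101111101 = 1021980541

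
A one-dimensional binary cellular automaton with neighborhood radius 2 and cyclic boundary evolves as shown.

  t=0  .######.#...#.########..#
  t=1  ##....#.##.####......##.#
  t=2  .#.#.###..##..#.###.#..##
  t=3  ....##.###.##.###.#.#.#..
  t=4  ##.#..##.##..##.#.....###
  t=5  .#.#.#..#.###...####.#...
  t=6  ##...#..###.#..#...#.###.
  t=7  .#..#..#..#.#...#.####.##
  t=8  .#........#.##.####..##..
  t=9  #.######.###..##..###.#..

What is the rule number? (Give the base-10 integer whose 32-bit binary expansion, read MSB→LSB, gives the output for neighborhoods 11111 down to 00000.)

983111981

  #####|.  b31=0 t=0,i=3
  ####.|.  b30=0 t=0,i=5
  ###.#|#  b29=1 t=0,i=6
  ###..|#  b28=1 t=0,i=21
  ##.##|#  b27=1 t=1,i=10
  ##.#.|.  b26=0 t=0,i=7
  ##..#|#  b25=1 t=0,i=22
  ##...|.  b24=0 t=1,i=2
  #.###|#  b23=1 t=0,i=1
  #.##.|.  b22=0 t=1,i=8
  #.#.#|.  b21=0 t=2,i=1
  #.#..|#  b20=1 t=0,i=8
  #..##|#  b19=1 t=2,i=9
  #..#.|.  b18=0 t=0,i=23
  #...#|.  b17=0 t=0,i=10
  #....|#  b16=1 t=1,i=3
  .####|.  b15=0 t=0,i=2
  .###.|.  b14=0 t=1,i=0
  .##.#|.  b13=0 t=1,i=9
  .##..|#  b12=1 t=2,i=11
  .#.##|#  b11=1 t=0,i=0
  .#.#.|.  b10=0 t=2,i=2
  .#..#|.  b9=0 t=2,i=21
  .#...|#  b8=1 t=0,i=9
  ..###|.  b7=0 t=4,i=22
  ..##.|.  b6=0 t=1,i=21
  ..#.#|#  b5=1 t=0,i=12
  ..#..|.  b4=0 t=6,i=5
  ...##|#  b3=1 t=1,i=20
  ...#.|#  b2=1 t=0,i=11
  ....#|.  b1=0 t=1,i=4
  .....|#  b0=1 t=1,i=17
  bits 00111010100110010001100100101101 = 983111981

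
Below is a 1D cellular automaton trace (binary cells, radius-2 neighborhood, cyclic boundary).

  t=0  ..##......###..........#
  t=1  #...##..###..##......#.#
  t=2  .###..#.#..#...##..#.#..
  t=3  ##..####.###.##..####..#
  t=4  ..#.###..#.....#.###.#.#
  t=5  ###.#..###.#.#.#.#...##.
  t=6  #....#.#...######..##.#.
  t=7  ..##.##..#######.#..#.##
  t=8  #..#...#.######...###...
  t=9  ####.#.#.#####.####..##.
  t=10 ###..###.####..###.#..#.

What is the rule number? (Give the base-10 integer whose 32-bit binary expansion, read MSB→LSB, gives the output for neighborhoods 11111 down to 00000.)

  #####|#  b31=1 t=6,i=13
  ####.|#  b30=1 t=3,i=6
  ###.#|.  b29=0 t=3,i=7
  ###..|.  b28=0 t=0,i=12
  ##.##|.  b27=0 t=3,i=8
  ##.#.|.  b26=0 t=4,i=20
  ##..#|#  b25=1 t=1,i=6
  ##...|#  b24=1 t=0,i=4
  #.###|#  b23=1 t=3,i=9
  #.##.|.  b22=0 t=1,i=23
  #.#.#|#  b21=1 t=4,i=21
  #.#..|.  b20=0 t=2,i=8
  #..##|.  b19=0 t=0,i=1
  #..#.|#  b18=1 t=2,i=5
  #...#|#  b17=1 t=1,i=2
  #....|#  b16=1 t=0,i=5
  .####|#  b15=1 t=3,i=5
  .###.|.  b14=0 t=0,i=11
  .##.#|#  b13=1 t=5,i=22
  .##..|.  b12=0 t=0,i=3
  .#.##|.  b11=0 t=1,i=22
  .#.#.|#  b10=1 t=2,i=7
  .#..#|#  b9=1 t=0,i=0
  .#...|.  b8=0 t=2,i=12
  ..###|#  b7=1 t=0,i=10
  ..##.|.  b6=0 t=0,i=2
  ..#.#|#  b5=1 t=1,i=21
  ..#..|#  b4=1 t=0,i=23
  ...##|#  b3=1 t=0,i=9
  ...#.|.  b2=0 t=0,i=22
  ....#|#  b1=1 t=0,i=8
  .....|.  b0=0 t=0,i=6
  bits 11000011101001111010011010111010 = 3282544314

3282544314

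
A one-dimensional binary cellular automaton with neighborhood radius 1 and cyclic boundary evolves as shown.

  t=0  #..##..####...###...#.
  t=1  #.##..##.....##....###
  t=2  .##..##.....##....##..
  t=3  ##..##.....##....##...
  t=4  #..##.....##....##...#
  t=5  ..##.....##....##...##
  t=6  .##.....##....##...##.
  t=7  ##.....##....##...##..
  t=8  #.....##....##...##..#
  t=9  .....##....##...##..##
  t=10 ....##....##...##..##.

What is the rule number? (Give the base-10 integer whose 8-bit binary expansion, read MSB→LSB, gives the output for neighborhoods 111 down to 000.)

  ### -> .   bit 7 = 0  t=0,i=8
  ##. -> .   bit 6 = 0  t=0,i=4
  #.# -> #   bit 5 = 1  t=0,i=21
  #.. -> .   bit 4 = 0  t=0,i=1
  .## -> #   bit 3 = 1  t=0,i=3
  .#. -> #   bit 2 = 1  t=0,i=0
  ..# -> #   bit 1 = 1  t=0,i=2
  ... -> .   bit 0 = 0  t=0,i=12
  bits 00101110 = 46

46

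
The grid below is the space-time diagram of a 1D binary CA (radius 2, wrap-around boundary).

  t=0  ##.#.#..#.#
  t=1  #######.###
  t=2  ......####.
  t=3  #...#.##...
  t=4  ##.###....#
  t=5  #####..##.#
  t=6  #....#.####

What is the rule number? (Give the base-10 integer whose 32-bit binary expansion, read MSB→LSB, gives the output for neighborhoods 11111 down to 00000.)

  [31] ##### => .  t=1,i=0
  [30] ####. => .  t=1,i=5
  [29] ###.# => #  t=0,i=1
  [28] ###.. => .  t=2,i=9
  [27] ##.## => #  t=1,i=7
  [26] ##.#. => #  t=0,i=2
  [25] ##..# => #  t=5,i=5
  [24] ##... => .  t=2,i=10
  [23] #.### => #  t=0,i=10
  [22] #.##. => .  t=3,i=6
  [21] #.#.# => #  t=0,i=3
  [20] #.#.. => #  t=0,i=5
  [19] #..## => .  t=5,i=6
  [18] #..#. => .  t=0,i=7
  [17] #...# => .  t=3,i=2
  [16] #.... => #  t=2,i=0
  [15] .#### => #  t=1,i=9
  [14] .###. => #  t=0,i=0
  [13] .##.# => #  t=5,i=8
  [12] .##.. => .  t=3,i=7
  [11] .#.## => #  t=0,i=9
  [10] .#.#. => #  t=0,i=4
  [9] .#..# => #  t=0,i=6
  [8] .#... => #  t=3,i=1
  [7] ..### => #  t=2,i=6
  [6] ..##. => #  t=5,i=7
  [5] ..#.# => #  t=0,i=8
  [4] ..#.. => #  t=3,i=0
  [3] ...## => .  t=2,i=5
  [2] ...#. => #  t=3,i=3
  [1] ....# => #  t=2,i=4
  [0] ..... => .  t=2,i=1
  bits 00101110101100011110111111110110 = 783413238

783413238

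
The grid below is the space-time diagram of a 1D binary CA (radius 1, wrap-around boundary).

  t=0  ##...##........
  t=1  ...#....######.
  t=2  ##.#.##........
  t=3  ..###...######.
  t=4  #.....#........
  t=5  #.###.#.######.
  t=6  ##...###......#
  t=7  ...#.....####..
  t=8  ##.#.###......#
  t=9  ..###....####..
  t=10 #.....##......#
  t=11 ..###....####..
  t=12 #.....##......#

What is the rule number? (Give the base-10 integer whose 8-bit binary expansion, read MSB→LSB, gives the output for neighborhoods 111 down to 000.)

37

  [7] ### => .  t=1,i=9
  [6] ##. => .  t=0,i=1
  [5] #.# => #  t=2,i=2
  [4] #.. => .  t=0,i=2
  [3] .## => .  t=0,i=0
  [2] .#. => #  t=1,i=3
  [1] ..# => .  t=0,i=4
  [0] ... => #  t=0,i=3
  bits 00100101 = 37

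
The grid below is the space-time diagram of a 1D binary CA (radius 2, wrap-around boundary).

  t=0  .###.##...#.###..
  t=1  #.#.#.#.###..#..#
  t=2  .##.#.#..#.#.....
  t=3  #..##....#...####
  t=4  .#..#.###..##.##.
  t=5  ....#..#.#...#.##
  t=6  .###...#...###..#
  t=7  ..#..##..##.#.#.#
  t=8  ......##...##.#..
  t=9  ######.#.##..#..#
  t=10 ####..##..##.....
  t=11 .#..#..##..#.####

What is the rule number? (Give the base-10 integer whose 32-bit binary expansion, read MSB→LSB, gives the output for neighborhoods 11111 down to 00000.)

  #####|#  b31=1 t=3,i=15
  ####.|.  b30=0 t=3,i=16
  ###.#|.  b29=0 t=0,i=3
  ###..|.  b28=0 t=0,i=14
  ##.##|#  b27=1 t=0,i=4
  ##.#.|#  b26=1 t=1,i=1
  ##..#|#  b25=1 t=1,i=11
  ##...|.  b24=0 t=0,i=7
  #.###|.  b23=0 t=0,i=12
  #.##.|.  b22=0 t=0,i=5
  #.#.#|#  b21=1 t=1,i=2
  #.#..|.  b20=0 t=2,i=6
  #..##|.  b19=0 t=1,i=15
  #..#.|.  b18=0 t=1,i=12
  #...#|#  b17=1 t=0,i=8
  #....|#  b16=1 t=2,i=13
  .####|#  b15=1 t=3,i=14
  .###.|#  b14=1 t=0,i=2
  .##.#|.  b13=0 t=1,i=0
  .##..|#  b12=1 t=0,i=6
  .#.##|.  b11=0 t=0,i=11
  .#.#.|.  b10=0 t=1,i=3
  .#..#|.  b9=0 t=1,i=14
  .#...|.  b8=0 t=2,i=12
  ..###|.  b7=0 t=0,i=1
  ..##.|.  b6=0 t=1,i=16
  ..#.#|#  b5=1 t=0,i=10
  ..#..|.  b4=0 t=1,i=13
  ...##|#  b3=1 t=0,i=0
  ...#.|#  b2=1 t=0,i=9
  ....#|#  b1=1 t=2,i=16
  .....|#  b0=1 t=2,i=14
  bits 10001110001000111101000000101111 = 2384711727

2384711727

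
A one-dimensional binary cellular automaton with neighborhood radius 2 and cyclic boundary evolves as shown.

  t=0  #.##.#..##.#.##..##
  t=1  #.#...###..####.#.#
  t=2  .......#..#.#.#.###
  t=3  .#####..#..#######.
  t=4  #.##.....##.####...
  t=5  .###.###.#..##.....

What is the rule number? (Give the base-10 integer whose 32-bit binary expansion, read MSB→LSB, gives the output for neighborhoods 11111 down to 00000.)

2699681347

  #####|#  b31=1 t=3,i=3
  ####.|.  b30=0 t=1,i=13
  ###.#|#  b29=1 t=0,i=0
  ###..|.  b28=0 t=1,i=8
  ##.##|.  b27=0 t=0,i=1
  ##.#.|.  b26=0 t=0,i=4
  ##..#|.  b25=0 t=0,i=15
  ##...|.  b24=0 t=2,i=0
  #.###|#  b23=1 t=2,i=16
  #.##.|#  b22=1 t=0,i=2
  #.#.#|#  b21=1 t=0,i=11
  #.#..|.  b20=0 t=0,i=5
  #..##|#  b19=1 t=0,i=7
  #..#.|.  b18=0 t=2,i=9
  #...#|.  b17=0 t=1,i=4
  #....|#  b16=1 t=2,i=1
  .####|#  b15=1 t=1,i=12
  .###.|#  b14=1 t=0,i=18
  .##.#|.  b13=0 t=0,i=3
  .##..|#  b12=1 t=0,i=14
  .#.##|#  b11=1 t=0,i=12
  .#.#.|#  b10=1 t=2,i=11
  .#..#|#  b9=1 t=0,i=6
  .#...|.  b8=0 t=1,i=3
  ..###|.  b7=0 t=0,i=17
  ..##.|#  b6=1 t=0,i=8
  ..#.#|.  b5=0 t=2,i=10
  ..#..|.  b4=0 t=2,i=7
  ...##|.  b3=0 t=1,i=5
  ...#.|.  b2=0 t=2,i=6
  ....#|#  b1=1 t=2,i=5
  .....|#  b0=1 t=2,i=2
  bits 10100000111010011101111001000011 = 2699681347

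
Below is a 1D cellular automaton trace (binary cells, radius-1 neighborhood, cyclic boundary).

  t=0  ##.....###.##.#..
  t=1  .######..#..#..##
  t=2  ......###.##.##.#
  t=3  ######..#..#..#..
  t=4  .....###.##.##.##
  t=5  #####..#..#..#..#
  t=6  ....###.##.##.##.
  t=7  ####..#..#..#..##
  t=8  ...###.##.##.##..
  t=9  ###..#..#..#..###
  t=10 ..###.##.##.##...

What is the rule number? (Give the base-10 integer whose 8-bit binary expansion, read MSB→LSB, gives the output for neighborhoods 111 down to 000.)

83

  ### -> .   bit 7 = 0  t=0,i=8
  ##. -> #   bit 6 = 1  t=0,i=1
  #.# -> .   bit 5 = 0  t=0,i=10
  #.. -> #   bit 4 = 1  t=0,i=2
  .## -> .   bit 3 = 0  t=0,i=0
  .#. -> .   bit 2 = 0  t=0,i=14
  ..# -> #   bit 1 = 1  t=0,i=6
  ... -> #   bit 0 = 1  t=0,i=3
  bits 01010011 = 83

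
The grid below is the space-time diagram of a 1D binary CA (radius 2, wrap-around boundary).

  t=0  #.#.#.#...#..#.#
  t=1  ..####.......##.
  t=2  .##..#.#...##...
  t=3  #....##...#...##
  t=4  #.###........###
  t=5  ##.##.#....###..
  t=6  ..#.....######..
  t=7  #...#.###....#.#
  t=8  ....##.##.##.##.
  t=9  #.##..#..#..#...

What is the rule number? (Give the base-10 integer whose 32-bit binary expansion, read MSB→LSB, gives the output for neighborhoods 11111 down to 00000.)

941706410

  [31] ##### => .  t=6,i=10
  [30] ####. => .  t=1,i=4
  [29] ###.# => #  t=4,i=0
  [28] ###.. => #  t=1,i=5
  [27] ##.## => #  t=4,i=1
  [26] ##.#. => .  t=0,i=1
  [25] ##..# => .  t=2,i=3
  [24] ##... => .  t=1,i=6
  [23] #.### => .  t=4,i=2
  [22] #.##. => .  t=0,i=15
  [21] #.#.# => #  t=0,i=2
  [20] #.#.. => .  t=0,i=6
  [19] #..## => .  t=5,i=15
  [18] #..#. => .  t=0,i=12
  [17] #...# => .  t=0,i=8
  [16] #.... => #  t=1,i=7
  [15] .#### => .  t=1,i=3
  [14] .###. => #  t=3,i=15
  [13] .##.# => .  t=0,i=0
  [12] .##.. => .  t=1,i=14
  [11] .#.## => #  t=0,i=14
  [10] .#.#. => #  t=0,i=3
  [9] .#..# => .  t=0,i=11
  [8] .#... => .  t=0,i=7
  [7] ..### => #  t=1,i=2
  [6] ..##. => .  t=1,i=13
  [5] ..#.# => #  t=0,i=13
  [4] ..#.. => .  t=0,i=10
  [3] ...## => #  t=1,i=1
  [2] ...#. => .  t=0,i=9
  [1] ....# => #  t=1,i=11
  [0] ..... => .  t=1,i=8
  bits 00111000001000010100110010101010 = 941706410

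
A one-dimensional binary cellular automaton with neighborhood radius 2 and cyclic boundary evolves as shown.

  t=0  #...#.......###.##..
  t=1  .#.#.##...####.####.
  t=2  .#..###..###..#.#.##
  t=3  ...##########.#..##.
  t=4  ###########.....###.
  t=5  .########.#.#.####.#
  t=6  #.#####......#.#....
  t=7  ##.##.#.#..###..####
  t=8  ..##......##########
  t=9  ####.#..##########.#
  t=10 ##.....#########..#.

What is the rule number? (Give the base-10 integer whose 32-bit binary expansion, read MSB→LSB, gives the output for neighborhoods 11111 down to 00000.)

  nb #####: next=#  (t=3,i=5, bit31=1)
  nb ####.: next=.  (t=1,i=12, bit30=0)
  nb ###.#: next=.  (t=0,i=14, bit29=0)
  nb ###..: next=#  (t=1,i=18, bit28=1)
  nb ##.##: next=#  (t=0,i=15, bit27=1)
  nb ##.#.: next=.  (t=2,i=0, bit26=0)
  nb ##..#: next=#  (t=0,i=18, bit25=1)
  nb ##...: next=.  (t=1,i=7, bit24=0)
  nb #.###: next=.  (t=1,i=15, bit23=0)
  nb #.##.: next=#  (t=0,i=16, bit22=1)
  nb #.#.#: next=.  (t=1,i=3, bit21=0)
  nb #.#..: next=.  (t=2,i=1, bit20=0)
  nb #..##: next=#  (t=2,i=3, bit19=1)
  nb #..#.: next=.  (t=0,i=19, bit18=0)
  nb #...#: next=.  (t=0,i=2, bit17=0)
  nb #....: next=#  (t=0,i=6, bit16=1)
  nb .####: next=#  (t=1,i=11, bit15=1)
  nb .###.: next=#  (t=0,i=13, bit14=1)
  nb .##.#: next=.  (t=2,i=19, bit13=0)
  nb .##..: next=#  (t=0,i=17, bit12=1)
  nb .#.##: next=#  (t=1,i=4, bit11=1)
  nb .#.#.: next=.  (t=1,i=2, bit10=0)
  nb .#..#: next=.  (t=2,i=2, bit9=0)
  nb .#...: next=#  (t=0,i=1, bit8=1)
  nb ..###: next=#  (t=0,i=12, bit7=1)
  nb ..##.: next=#  (t=3,i=17, bit6=1)
  nb ..#.#: next=#  (t=1,i=1, bit5=1)
  nb ..#..: next=.  (t=0,i=0, bit4=0)
  nb ...##: next=#  (t=0,i=11, bit3=1)
  nb ...#.: next=#  (t=0,i=3, bit2=1)
  nb ....#: next=#  (t=0,i=10, bit1=1)
  nb .....: next=.  (t=0,i=7, bit0=0)
  bits 10011010010010011101100111101110 = 2588531182

2588531182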